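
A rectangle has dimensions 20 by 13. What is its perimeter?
Perimeter = 2 * (length + width)
Perimeter = 2 * (20 + 13)
Perimeter = 2 * 33
Perimeter = 66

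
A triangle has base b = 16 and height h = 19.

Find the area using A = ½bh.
A = ½·16·19 = 152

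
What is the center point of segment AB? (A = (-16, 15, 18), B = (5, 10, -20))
Midpoint = ((-16+5)/2, (15+10)/2, (18-20)/2) = (-5.5, 12.5, -1)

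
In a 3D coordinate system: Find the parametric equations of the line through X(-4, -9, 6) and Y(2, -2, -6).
Direction vector d = Y - X = (6, 7, -12)
x = -4 + 6t, y = -9 + 7t, z = 6 - 12t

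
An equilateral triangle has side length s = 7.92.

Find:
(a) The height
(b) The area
(a) Height h = s·√3/2 = 7.92·√3/2 = 6.859
(b) Area = (√3/4)·s² = (√3/4)·7.92² = (√3/4)·62.7264 = 27.16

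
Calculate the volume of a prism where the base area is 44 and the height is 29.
Volume = base area * height
Volume = 44 * 29
Volume = 1276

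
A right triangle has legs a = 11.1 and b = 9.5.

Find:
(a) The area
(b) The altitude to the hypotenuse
(a) Area = ½ab = ½·11.1·9.5 = 52.725
(b) Hypotenuse c = √(11.1² + 9.5²) = √213.46 = 14.6103
    Area = ½·c·h_c  →  h_c = 2·Area/c = 2·52.725/14.6103 = 7.218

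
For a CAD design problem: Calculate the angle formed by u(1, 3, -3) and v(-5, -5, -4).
u·v = -8, |u|² = 19, |v|² = 66
cos θ = -8/√1254 ≈ -0.2259
θ ≈ 103.1°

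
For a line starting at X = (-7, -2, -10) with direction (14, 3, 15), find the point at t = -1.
P(-1) = (-7 + 14(-1), -2 + 3(-1), -10 + 15(-1)) = (-21, -5, -25)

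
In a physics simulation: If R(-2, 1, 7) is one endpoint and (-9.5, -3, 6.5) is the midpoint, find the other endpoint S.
S = (2×(-9.5) - (-2), 2×(-3) - 1, 2×6.5 - 7) = (-17, -7, 6)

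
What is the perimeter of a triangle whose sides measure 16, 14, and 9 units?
Perimeter = sum of all sides
Perimeter = 16 + 14 + 9
Perimeter = 39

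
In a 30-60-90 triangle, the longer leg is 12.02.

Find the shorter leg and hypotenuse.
In a 30-60-90 triangle, sides are in ratio 1 : √3 : 2.
Long leg = short leg·√3  →  short leg = 12.02/√3 = 6.94
Hypotenuse = 2·(short leg) = 2·12.02/√3 = 13.88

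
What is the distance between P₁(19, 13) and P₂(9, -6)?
Using the distance formula: d = sqrt((x₂-x₁)² + (y₂-y₁)²)
dx = 9 - 19 = -10
dy = (-6) - 13 = -19
d = sqrt((-10)² + (-19)²) = sqrt(100 + 361) = sqrt(461) = 21.47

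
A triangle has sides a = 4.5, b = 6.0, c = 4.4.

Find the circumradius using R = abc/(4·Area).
s = (a+b+c)/2 = 7.45
Area = √(s(s-a)(s-b)(s-c)) = √(7.45·2.95·1.45·3.05) = 9.85878
R = abc/(4·Area) = (4.5·6.0·4.4)/(4·9.85878) = 118.8/39.43512 = 3.013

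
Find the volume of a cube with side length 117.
Volume = s³
Volume = 117³
Volume = 1601613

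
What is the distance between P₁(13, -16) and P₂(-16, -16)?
Using the distance formula: d = sqrt((x₂-x₁)² + (y₂-y₁)²)
dx = (-16) - 13 = -29
dy = (-16) - (-16) = 0
d = sqrt((-29)² + 0²) = sqrt(841 + 0) = sqrt(841) = 29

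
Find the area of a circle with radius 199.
Area = pi * r²
Area = pi * 199²
Area = pi * 39601
Area = 124410.21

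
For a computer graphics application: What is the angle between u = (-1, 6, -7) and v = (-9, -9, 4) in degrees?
u·v = -73, |u|² = 86, |v|² = 178
cos θ = -73/√15308 ≈ -0.59
θ ≈ 126.2°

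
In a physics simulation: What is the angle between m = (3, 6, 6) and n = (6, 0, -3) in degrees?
m·n = 0, |m|² = 81, |n|² = 45
cos θ = 0/√3645 ≈ 0.0
θ ≈ 90.0°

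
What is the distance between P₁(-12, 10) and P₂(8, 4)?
Using the distance formula: d = sqrt((x₂-x₁)² + (y₂-y₁)²)
dx = 8 - (-12) = 20
dy = 4 - 10 = -6
d = sqrt(20² + (-6)²) = sqrt(400 + 36) = sqrt(436) = 20.88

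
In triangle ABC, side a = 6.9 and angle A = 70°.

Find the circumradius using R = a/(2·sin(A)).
R = a/(2·sin(A)) = 6.9/(2·sin(70°))
R = 6.9/(2·0.939693) = 6.9/1.879385 = 3.671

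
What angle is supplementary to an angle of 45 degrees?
Supplementary angles sum to 180 degrees.
Other angle = 180 - 45
Other angle = 135 degrees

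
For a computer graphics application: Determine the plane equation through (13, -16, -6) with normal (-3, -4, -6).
d = n·P = (-3)(13) + (-4)(-16) + (-6)(-6) = 61
Plane: -3x - 4y - 6z = 61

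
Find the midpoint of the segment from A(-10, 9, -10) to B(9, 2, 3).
Midpoint = ((-10+9)/2, (9+2)/2, (-10+3)/2) = (-0.5, 5.5, -3.5)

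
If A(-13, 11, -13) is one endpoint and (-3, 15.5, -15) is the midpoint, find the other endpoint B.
B = (2×(-3) - (-13), 2×15.5 - 11, 2×(-15) - (-13)) = (7, 20, -17)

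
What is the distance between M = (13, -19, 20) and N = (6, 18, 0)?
d = √[(-7)² + (37)² + (-20)²] = √1818 = 42.64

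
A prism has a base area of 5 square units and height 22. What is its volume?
Volume = base area * height
Volume = 5 * 22
Volume = 110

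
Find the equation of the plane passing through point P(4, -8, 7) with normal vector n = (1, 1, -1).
d = n·P = (1)(4) + (1)(-8) + (-1)(7) = -11
Plane: x + y - z = -11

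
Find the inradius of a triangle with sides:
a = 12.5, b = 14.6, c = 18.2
s = (a+b+c)/2 = (12.5+14.6+18.2)/2 = 22.65
Area = √(s(s-a)(s-b)(s-c)) = √(22.65·10.15·8.05·4.45) = 90.7497
r = Area/s = 90.7497/22.65 = 4.007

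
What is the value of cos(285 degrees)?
cos(285 degrees) = 0.2588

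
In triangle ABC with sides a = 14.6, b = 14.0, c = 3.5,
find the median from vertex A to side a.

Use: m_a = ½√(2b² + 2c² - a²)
m_a = ½√(2·14.0² + 2·3.5² - 14.6²)
m_a = ½√(392 + 24.5 - 213.16) = ½√203.34 = 7.13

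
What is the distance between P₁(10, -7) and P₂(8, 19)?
Using the distance formula: d = sqrt((x₂-x₁)² + (y₂-y₁)²)
dx = 8 - 10 = -2
dy = 19 - (-7) = 26
d = sqrt((-2)² + 26²) = sqrt(4 + 676) = sqrt(680) = 26.08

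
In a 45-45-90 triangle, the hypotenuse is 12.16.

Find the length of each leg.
In a 45-45-90 triangle, hypotenuse = leg·√2  →  leg = hypotenuse/√2
leg = 12.16/√2 = 8.598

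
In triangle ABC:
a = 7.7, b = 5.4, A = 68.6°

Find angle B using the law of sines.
sin(B)/b = sin(A)/a
sin(B) = b·sin(A)/a = 5.4·sin(68.6°)/7.7 = 0.652948
B = arcsin(0.652948) = 40.76°  (b ≤ a, so B ≤ A and the acute solution is unique)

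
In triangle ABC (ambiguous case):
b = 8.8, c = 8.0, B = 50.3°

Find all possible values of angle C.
sin(C)/c = sin(B)/b  →  sin(C) = c·sin(B)/b = 8.0·sin(50.3°)/8.8 = 0.699454
C₁ = arcsin(0.699454) = 44.38°,  C₂ = 180° - C₁ = 135.62°
Check C₂: A = 180° - 50.3° - 135.62° = -5.92° ≤ 0, rejected
C = 44.38° (one solution)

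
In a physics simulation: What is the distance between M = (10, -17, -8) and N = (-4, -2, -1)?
d = √[(-14)² + (15)² + (7)²] = √470 = 21.68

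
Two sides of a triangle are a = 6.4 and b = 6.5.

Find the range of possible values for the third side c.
By the triangle inequality: |a - b| < c < a + b
|6.4 - 6.5| < c < 6.4 + 6.5
0.1 < c < 12.9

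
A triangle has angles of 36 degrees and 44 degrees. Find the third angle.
Sum of angles in a triangle = 180 degrees
Third angle = 180 - 36 - 44
Third angle = 100 degrees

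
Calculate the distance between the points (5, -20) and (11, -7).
Using the distance formula: d = sqrt((x₂-x₁)² + (y₂-y₁)²)
dx = 11 - 5 = 6
dy = (-7) - (-20) = 13
d = sqrt(6² + 13²) = sqrt(36 + 169) = sqrt(205) = 14.32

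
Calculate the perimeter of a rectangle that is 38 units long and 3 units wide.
Perimeter = 2 * (length + width)
Perimeter = 2 * (38 + 3)
Perimeter = 2 * 41
Perimeter = 82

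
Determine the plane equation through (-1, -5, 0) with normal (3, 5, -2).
d = n·P = (3)(-1) + (5)(-5) + (-2)(0) = -28
Plane: 3x + 5y - 2z = -28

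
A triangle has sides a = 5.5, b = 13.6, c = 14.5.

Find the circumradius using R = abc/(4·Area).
s = (a+b+c)/2 = 16.8
Area = √(s(s-a)(s-b)(s-c)) = √(16.8·11.3·3.2·2.3) = 37.3794
R = abc/(4·Area) = (5.5·13.6·14.5)/(4·37.3794) = 1084.6/149.5176 = 7.254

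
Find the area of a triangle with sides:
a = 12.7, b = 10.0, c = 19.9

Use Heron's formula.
s = (a+b+c)/2 = (12.7+10.0+19.9)/2 = 21.3
A = √(s(s-a)(s-b)(s-c)) = √(21.3·8.6·11.3·1.4)
A = √2897.91 = 53.83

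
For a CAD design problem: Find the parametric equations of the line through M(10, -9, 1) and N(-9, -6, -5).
Direction vector d = N - M = (-19, 3, -6)
x = 10 - 19t, y = -9 + 3t, z = 1 - 6t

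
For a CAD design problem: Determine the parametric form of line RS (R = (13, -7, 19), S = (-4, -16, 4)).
Direction vector d = S - R = (-17, -9, -15)
x = 13 - 17t, y = -7 - 9t, z = 19 - 15t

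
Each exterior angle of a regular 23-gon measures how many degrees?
Exterior angle of a regular n-gon = 360/n
Exterior angle = 360/23
Exterior angle = 15.65 degrees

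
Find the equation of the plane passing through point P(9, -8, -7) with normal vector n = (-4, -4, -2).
d = n·P = (-4)(9) + (-4)(-8) + (-2)(-7) = 10
Plane: -4x - 4y - 2z = 10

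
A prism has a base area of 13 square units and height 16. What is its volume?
Volume = base area * height
Volume = 13 * 16
Volume = 208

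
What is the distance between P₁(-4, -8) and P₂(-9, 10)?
Using the distance formula: d = sqrt((x₂-x₁)² + (y₂-y₁)²)
dx = (-9) - (-4) = -5
dy = 10 - (-8) = 18
d = sqrt((-5)² + 18²) = sqrt(25 + 324) = sqrt(349) = 18.68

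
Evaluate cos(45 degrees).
cos(45 degrees) = sqrt(2)/2
Decimal approximation: 0.7071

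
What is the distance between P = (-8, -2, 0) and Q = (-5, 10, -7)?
d = √[(3)² + (12)² + (-7)²] = √202 = 14.21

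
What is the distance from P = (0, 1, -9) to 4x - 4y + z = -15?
d = |4(0) + (-4)(1) + 1(-9) - (-15)| / √(4² + (-4)² + 1²) = 2/√33 = 0.3482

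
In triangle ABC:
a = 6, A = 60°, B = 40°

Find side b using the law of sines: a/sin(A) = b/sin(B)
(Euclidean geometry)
b = a·sin(B)/sin(A) = 6·sin(40°)/sin(60°)
b = 6·0.642788/0.866025 = 4.453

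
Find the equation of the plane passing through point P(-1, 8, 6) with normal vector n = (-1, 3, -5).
d = n·P = (-1)(-1) + (3)(8) + (-5)(6) = -5
Plane: -x + 3y - 5z = -5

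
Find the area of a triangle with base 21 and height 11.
Area = (1/2) * base * height
Area = (1/2) * 21 * 11
Area = 115.50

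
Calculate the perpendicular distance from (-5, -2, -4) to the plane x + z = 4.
d = |1(-5) + 0(-2) + 1(-4) - (4)| / √(1² + 0² + 1²) = 13/√2 = 9.192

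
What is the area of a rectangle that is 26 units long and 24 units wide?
Area = length * width
Area = 26 * 24
Area = 624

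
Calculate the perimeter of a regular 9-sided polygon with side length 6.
Perimeter = number of sides * side length
Perimeter = 9 * 6
Perimeter = 54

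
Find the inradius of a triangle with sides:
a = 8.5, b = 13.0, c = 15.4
s = (a+b+c)/2 = (8.5+13.0+15.4)/2 = 18.45
Area = √(s(s-a)(s-b)(s-c)) = √(18.45·9.95·5.45·3.05) = 55.2405
r = Area/s = 55.2405/18.45 = 2.994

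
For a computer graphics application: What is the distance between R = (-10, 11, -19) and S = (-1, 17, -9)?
d = √[(9)² + (6)² + (10)²] = √217 = 14.73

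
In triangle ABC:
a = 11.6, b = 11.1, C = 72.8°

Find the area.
Using A = ½ab·sin(C):
A = ½·11.6·11.1·sin(72.8°) = ½·128.76·0.955278 = 61.5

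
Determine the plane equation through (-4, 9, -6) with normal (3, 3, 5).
d = n·P = (3)(-4) + (3)(9) + (5)(-6) = -15
Plane: 3x + 3y + 5z = -15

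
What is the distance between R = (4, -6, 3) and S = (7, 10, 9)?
d = √[(3)² + (16)² + (6)²] = √301 = 17.35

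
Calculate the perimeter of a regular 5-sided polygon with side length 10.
Perimeter = number of sides * side length
Perimeter = 5 * 10
Perimeter = 50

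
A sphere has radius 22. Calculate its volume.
Volume = (4/3) * pi * r³
Volume = (4/3) * pi * 22³
Volume = (4/3) * pi * 10648
Volume = 44602.24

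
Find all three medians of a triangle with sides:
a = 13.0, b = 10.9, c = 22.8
Using m_x = ½√(2y² + 2z² - x²):
m_a = ½√(2·10.9² + 2·22.8² - 13.0²) = ½√1108.3 = 16.65
m_b = ½√(2·13.0² + 2·22.8² - 10.9²) = ½√1258.87 = 17.74
m_c = ½√(2·13.0² + 2·10.9² - 22.8²) = ½√55.78 = 3.734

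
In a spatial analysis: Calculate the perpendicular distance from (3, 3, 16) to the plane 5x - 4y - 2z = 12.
d = |5(3) + (-4)(3) + (-2)(16) - (12)| / √(5² + (-4)² + (-2)²) = 41/√45 = 6.112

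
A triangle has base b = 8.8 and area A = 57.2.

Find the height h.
A = ½bh  →  h = 2A/b
h = 2·57.2/8.8 = 13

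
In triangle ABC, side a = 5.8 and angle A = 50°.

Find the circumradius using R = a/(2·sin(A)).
R = a/(2·sin(A)) = 5.8/(2·sin(50°))
R = 5.8/(2·0.766044) = 5.8/1.532089 = 3.786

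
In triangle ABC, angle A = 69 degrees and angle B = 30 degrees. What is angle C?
Sum of angles in a triangle = 180 degrees
Third angle = 180 - 69 - 30
Third angle = 81 degrees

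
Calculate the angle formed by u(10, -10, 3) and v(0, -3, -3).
u·v = 21, |u|² = 209, |v|² = 18
cos θ = 21/√3762 ≈ 0.3424
θ ≈ 69.98°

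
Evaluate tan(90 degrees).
tan(90 degrees) = undefined
Decimal approximation: undefined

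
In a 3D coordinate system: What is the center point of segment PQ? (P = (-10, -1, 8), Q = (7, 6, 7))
Midpoint = ((-10+7)/2, (-1+6)/2, (8+7)/2) = (-1.5, 2.5, 7.5)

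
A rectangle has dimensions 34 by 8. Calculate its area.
Area = length * width
Area = 34 * 8
Area = 272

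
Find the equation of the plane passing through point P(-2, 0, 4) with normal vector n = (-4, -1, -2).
d = n·P = (-4)(-2) + (-1)(0) + (-2)(4) = 0
Plane: -4x - y - 2z = 0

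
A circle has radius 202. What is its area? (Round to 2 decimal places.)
Area = pi * r²
Area = pi * 202²
Area = pi * 40804
Area = 128189.55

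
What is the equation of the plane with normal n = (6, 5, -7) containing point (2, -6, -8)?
d = n·P = (6)(2) + (5)(-6) + (-7)(-8) = 38
Plane: 6x + 5y - 7z = 38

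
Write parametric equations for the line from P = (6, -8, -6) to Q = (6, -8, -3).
Direction vector d = Q - P = (0, 0, 3)
x = 6, y = -8, z = -6 + 3t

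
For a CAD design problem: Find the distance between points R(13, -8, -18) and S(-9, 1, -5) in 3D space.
d = √[(-22)² + (9)² + (13)²] = √734 = 27.09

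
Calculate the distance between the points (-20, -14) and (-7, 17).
Using the distance formula: d = sqrt((x₂-x₁)² + (y₂-y₁)²)
dx = (-7) - (-20) = 13
dy = 17 - (-14) = 31
d = sqrt(13² + 31²) = sqrt(169 + 961) = sqrt(1130) = 33.62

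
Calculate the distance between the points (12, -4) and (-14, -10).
Using the distance formula: d = sqrt((x₂-x₁)² + (y₂-y₁)²)
dx = (-14) - 12 = -26
dy = (-10) - (-4) = -6
d = sqrt((-26)² + (-6)²) = sqrt(676 + 36) = sqrt(712) = 26.68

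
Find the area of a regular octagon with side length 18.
For a regular 8-gon with side length s = 18:
Apothem a = s / (2*tan(pi/8)) = 18 / (2*tan(pi/8)) ≈ 21.7279
Perimeter P = 8 * 18 = 144
Area = (1/2) * P * a = (1/2) * 144 * 21.7279 = 1564.41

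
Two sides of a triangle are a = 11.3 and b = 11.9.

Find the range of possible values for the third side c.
By the triangle inequality: |a - b| < c < a + b
|11.3 - 11.9| < c < 11.3 + 11.9
0.6 < c < 23.2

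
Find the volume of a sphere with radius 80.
Volume = (4/3) * pi * r³
Volume = (4/3) * pi * 80³
Volume = (4/3) * pi * 512000
Volume = 2144660.58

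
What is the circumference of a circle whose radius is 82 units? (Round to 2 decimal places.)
Circumference = 2 * pi * r
Circumference = 2 * pi * 82
Circumference = 515.22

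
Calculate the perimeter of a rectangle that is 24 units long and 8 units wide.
Perimeter = 2 * (length + width)
Perimeter = 2 * (24 + 8)
Perimeter = 2 * 32
Perimeter = 64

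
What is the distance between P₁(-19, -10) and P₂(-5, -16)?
Using the distance formula: d = sqrt((x₂-x₁)² + (y₂-y₁)²)
dx = (-5) - (-19) = 14
dy = (-16) - (-10) = -6
d = sqrt(14² + (-6)²) = sqrt(196 + 36) = sqrt(232) = 15.23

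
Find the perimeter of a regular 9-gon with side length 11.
Perimeter = number of sides * side length
Perimeter = 9 * 11
Perimeter = 99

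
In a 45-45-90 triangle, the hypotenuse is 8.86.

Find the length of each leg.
In a 45-45-90 triangle, hypotenuse = leg·√2  →  leg = hypotenuse/√2
leg = 8.86/√2 = 6.265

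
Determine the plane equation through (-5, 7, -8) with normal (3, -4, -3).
d = n·P = (3)(-5) + (-4)(7) + (-3)(-8) = -19
Plane: 3x - 4y - 3z = -19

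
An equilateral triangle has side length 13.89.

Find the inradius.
For an equilateral triangle, r = s/(2√3) where s is the side.
r = 13.89/(2√3) = 13.89/3.464102 = 4.01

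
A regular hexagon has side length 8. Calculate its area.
For a regular 6-gon with side length s = 8:
Apothem a = s / (2*tan(pi/6)) = 8 / (2*tan(pi/6)) ≈ 6.9282
Perimeter P = 6 * 8 = 48
Area = (1/2) * P * a = (1/2) * 48 * 6.9282 = 166.28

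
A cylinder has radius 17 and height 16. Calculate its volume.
Volume = pi * r² * h
Volume = pi * 17² * 16
Volume = pi * 289 * 16
Volume = pi * 4624
Volume = 14526.72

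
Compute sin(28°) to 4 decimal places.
sin(28 degrees) = 0.4695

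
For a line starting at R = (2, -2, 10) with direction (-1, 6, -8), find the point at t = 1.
P(1) = (2 + (-1)(1), -2 + 6(1), 10 + (-8)(1)) = (1, 4, 2)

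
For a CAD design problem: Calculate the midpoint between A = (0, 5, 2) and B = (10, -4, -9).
Midpoint = ((0+10)/2, (5-4)/2, (2-9)/2) = (5, 0.5, -3.5)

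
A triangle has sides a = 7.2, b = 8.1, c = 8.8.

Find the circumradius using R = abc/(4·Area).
s = (a+b+c)/2 = 12.05
Area = √(s(s-a)(s-b)(s-c)) = √(12.05·4.85·3.95·3.25) = 27.3908
R = abc/(4·Area) = (7.2·8.1·8.8)/(4·27.3908) = 513.216/109.5632 = 4.684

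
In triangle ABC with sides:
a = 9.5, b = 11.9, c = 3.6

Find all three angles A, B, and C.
By the law of cosines:
cos(A) = (b² + c² - a²)/(2bc) = 0.750700  →  A = 41.35°
cos(B) = (a² + c² - b²)/(2ac) = -0.561404  →  B = 124.2°
cos(C) = (a² + b² - c²)/(2ab) = 0.968156  →  C = 14.5°
Check: A + B + C = 180.0° ✓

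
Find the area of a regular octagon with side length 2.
For a regular 8-gon with side length s = 2:
Apothem a = s / (2*tan(pi/8)) = 2 / (2*tan(pi/8)) ≈ 2.4142
Perimeter P = 8 * 2 = 16
Area = (1/2) * P * a = (1/2) * 16 * 2.4142 = 19.31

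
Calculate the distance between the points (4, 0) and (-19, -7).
Using the distance formula: d = sqrt((x₂-x₁)² + (y₂-y₁)²)
dx = (-19) - 4 = -23
dy = (-7) - 0 = -7
d = sqrt((-23)² + (-7)²) = sqrt(529 + 49) = sqrt(578) = 24.04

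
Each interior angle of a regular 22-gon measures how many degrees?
Interior angle of a regular n-gon = (n-2)*180/n
Interior angle = (22-2)*180/22
Interior angle = 20*180/22
Interior angle = 3600/22
Interior angle = 163.64 degrees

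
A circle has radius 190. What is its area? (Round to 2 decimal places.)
Area = pi * r²
Area = pi * 190²
Area = pi * 36100
Area = 113411.49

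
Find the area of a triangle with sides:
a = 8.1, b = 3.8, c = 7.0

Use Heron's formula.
s = (a+b+c)/2 = (8.1+3.8+7.0)/2 = 9.45
A = √(s(s-a)(s-b)(s-c)) = √(9.45·1.35·5.65·2.45)
A = √176.596 = 13.29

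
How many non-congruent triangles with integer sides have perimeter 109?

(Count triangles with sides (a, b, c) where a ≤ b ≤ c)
With a ≤ b ≤ c and a + b + c = 109, the triangle inequality a + b > c gives c < 109/2, so c ≤ 54.
Iterate a from 1 to ⌊p/3⌋ = 36; for each a, b ranges from a to ⌊(p−a)/2⌋ with c = p − a − b, keeping only c ≥ b.
Triples: (1, 54, 54), (2, 53, 54), (3, 52, 54), …
Count = 261 triangles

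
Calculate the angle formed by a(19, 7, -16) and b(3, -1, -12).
a·b = 242, |a|² = 666, |b|² = 154
cos θ = 242/√102564 ≈ 0.7556
θ ≈ 40.92°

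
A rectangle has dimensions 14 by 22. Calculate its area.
Area = length * width
Area = 14 * 22
Area = 308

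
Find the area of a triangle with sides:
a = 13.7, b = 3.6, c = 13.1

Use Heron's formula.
s = (a+b+c)/2 = (13.7+3.6+13.1)/2 = 15.2
A = √(s(s-a)(s-b)(s-c)) = √(15.2·1.5·11.6·2.1)
A = √555.408 = 23.57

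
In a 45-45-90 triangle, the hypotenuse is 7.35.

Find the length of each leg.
In a 45-45-90 triangle, hypotenuse = leg·√2  →  leg = hypotenuse/√2
leg = 7.35/√2 = 5.197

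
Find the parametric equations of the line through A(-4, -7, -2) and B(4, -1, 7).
Direction vector d = B - A = (8, 6, 9)
x = -4 + 8t, y = -7 + 6t, z = -2 + 9t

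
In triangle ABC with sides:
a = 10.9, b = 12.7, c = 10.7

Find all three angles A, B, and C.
By the law of cosines:
cos(A) = (b² + c² - a²)/(2bc) = 0.577563  →  A = 54.72°
cos(B) = (a² + c² - b²)/(2ac) = 0.308711  →  B = 72.02°
cos(C) = (a² + b² - c²)/(2ab) = 0.598172  →  C = 53.26°
Check: A + B + C = 180.0° ✓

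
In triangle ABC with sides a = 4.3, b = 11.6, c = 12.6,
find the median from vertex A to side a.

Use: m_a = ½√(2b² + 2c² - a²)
m_a = ½√(2·11.6² + 2·12.6² - 4.3²)
m_a = ½√(269.12 + 317.52 - 18.49) = ½√568.15 = 11.92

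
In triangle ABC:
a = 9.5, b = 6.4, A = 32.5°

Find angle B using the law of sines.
sin(B)/b = sin(A)/a
sin(B) = b·sin(A)/a = 6.4·sin(32.5°)/9.5 = 0.361970
B = arcsin(0.361970) = 21.22°  (b ≤ a, so B ≤ A and the acute solution is unique)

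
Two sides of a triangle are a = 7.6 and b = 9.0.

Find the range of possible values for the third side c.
By the triangle inequality: |a - b| < c < a + b
|7.6 - 9.0| < c < 7.6 + 9.0
1.4 < c < 16.6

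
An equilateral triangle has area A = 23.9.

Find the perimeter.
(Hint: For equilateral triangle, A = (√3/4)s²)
A = (√3/4)s²  →  s² = 4A/√3 = 4·23.9/√3 = 55.1947
s = 7.42931
Perimeter = 3s = 22.29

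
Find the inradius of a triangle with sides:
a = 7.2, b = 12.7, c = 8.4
s = (a+b+c)/2 = (7.2+12.7+8.4)/2 = 14.15
Area = √(s(s-a)(s-b)(s-c)) = √(14.15·6.95·1.45·5.75) = 28.6344
r = Area/s = 28.6344/14.15 = 2.024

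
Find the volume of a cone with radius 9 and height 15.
Volume = (1/3) * pi * r² * h
Volume = (1/3) * pi * 9² * 15
Volume = (1/3) * pi * 81 * 15
Volume = (1/3) * pi * 1215
Volume = 1272.35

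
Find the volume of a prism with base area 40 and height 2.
Volume = base area * height
Volume = 40 * 2
Volume = 80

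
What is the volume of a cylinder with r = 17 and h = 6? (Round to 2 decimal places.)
Volume = pi * r² * h
Volume = pi * 17² * 6
Volume = pi * 289 * 6
Volume = pi * 1734
Volume = 5447.52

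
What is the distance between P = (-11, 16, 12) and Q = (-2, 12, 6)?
d = √[(9)² + (-4)² + (-6)²] = √133 = 11.53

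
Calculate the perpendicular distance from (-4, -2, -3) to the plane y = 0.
d = |0(-4) + 1(-2) + 0(-3) - (0)| / √(0² + 1² + 0²) = 2/√1 = 2.0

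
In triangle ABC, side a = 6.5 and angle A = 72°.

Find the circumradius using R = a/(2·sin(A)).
R = a/(2·sin(A)) = 6.5/(2·sin(72°))
R = 6.5/(2·0.951057) = 6.5/1.902113 = 3.417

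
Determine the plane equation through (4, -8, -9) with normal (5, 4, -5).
d = n·P = (5)(4) + (4)(-8) + (-5)(-9) = 33
Plane: 5x + 4y - 5z = 33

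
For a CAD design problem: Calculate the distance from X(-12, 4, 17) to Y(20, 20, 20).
d = √[(32)² + (16)² + (3)²] = √1289 = 35.9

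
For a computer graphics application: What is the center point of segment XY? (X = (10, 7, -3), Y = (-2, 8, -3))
Midpoint = ((10-2)/2, (7+8)/2, (-3-3)/2) = (4, 7.5, -3)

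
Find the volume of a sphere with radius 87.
Volume = (4/3) * pi * r³
Volume = (4/3) * pi * 87³
Volume = (4/3) * pi * 658503
Volume = 2758330.92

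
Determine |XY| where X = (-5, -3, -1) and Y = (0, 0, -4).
d = √[(5)² + (3)² + (-3)²] = √43 = 6.557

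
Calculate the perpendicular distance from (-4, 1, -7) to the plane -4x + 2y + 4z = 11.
d = |(-4)(-4) + 2(1) + 4(-7) - (11)| / √((-4)² + 2² + 4²) = 21/√36 = 3.5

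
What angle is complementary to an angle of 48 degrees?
Complementary angles sum to 90 degrees.
Other angle = 90 - 48
Other angle = 42 degrees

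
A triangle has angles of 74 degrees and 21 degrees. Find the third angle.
Sum of angles in a triangle = 180 degrees
Third angle = 180 - 74 - 21
Third angle = 85 degrees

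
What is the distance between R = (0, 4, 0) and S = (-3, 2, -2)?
d = √[(-3)² + (-2)² + (-2)²] = √17 = 4.123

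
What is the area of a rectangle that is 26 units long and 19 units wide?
Area = length * width
Area = 26 * 19
Area = 494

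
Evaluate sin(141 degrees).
sin(141 degrees) = 0.6293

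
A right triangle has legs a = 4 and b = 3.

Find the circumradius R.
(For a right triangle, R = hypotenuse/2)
Hypotenuse c = √(4² + 3²) = √25 = 5
R = c/2 = 2.5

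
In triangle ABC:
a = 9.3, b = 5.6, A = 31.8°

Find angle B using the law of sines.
sin(B)/b = sin(A)/a
sin(B) = b·sin(A)/a = 5.6·sin(31.8°)/9.3 = 0.317307
B = arcsin(0.317307) = 18.5°  (b ≤ a, so B ≤ A and the acute solution is unique)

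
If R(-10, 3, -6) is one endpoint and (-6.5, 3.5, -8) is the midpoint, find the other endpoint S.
S = (2×(-6.5) - (-10), 2×3.5 - 3, 2×(-8) - (-6)) = (-3, 4, -10)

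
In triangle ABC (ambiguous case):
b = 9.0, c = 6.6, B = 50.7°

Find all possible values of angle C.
sin(C)/c = sin(B)/b  →  sin(C) = c·sin(B)/b = 6.6·sin(50.7°)/9.0 = 0.567483
C₁ = arcsin(0.567483) = 34.57°,  C₂ = 180° - C₁ = 145.43°
Check C₂: A = 180° - 50.7° - 145.43° = -16.13° ≤ 0, rejected
C = 34.57° (one solution)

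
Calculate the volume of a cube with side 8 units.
Volume = s³
Volume = 8³
Volume = 512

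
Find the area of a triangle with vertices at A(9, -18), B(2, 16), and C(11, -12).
Using the coordinate formula: Area = (1/2)|x₁(y₂-y₃) + x₂(y₃-y₁) + x₃(y₁-y₂)|
Area = (1/2)|9(16-(-12)) + 2((-12)-(-18)) + 11((-18)-16)|
Area = (1/2)|9*28 + 2*6 + 11*(-34)|
Area = (1/2)|252 + 12 + (-374)|
Area = (1/2)*110 = 55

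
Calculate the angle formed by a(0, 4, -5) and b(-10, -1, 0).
a·b = -4, |a|² = 41, |b|² = 101
cos θ = -4/√4141 ≈ -0.06216
θ ≈ 93.56°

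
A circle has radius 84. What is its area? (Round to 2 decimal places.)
Area = pi * r²
Area = pi * 84²
Area = pi * 7056
Area = 22167.08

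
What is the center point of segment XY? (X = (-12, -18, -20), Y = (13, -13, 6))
Midpoint = ((-12+13)/2, (-18-13)/2, (-20+6)/2) = (0.5, -15.5, -7)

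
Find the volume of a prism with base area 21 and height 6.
Volume = base area * height
Volume = 21 * 6
Volume = 126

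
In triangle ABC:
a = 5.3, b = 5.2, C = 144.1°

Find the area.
Using A = ½ab·sin(C):
A = ½·5.3·5.2·sin(144.1°) = ½·27.56·0.586372 = 8.08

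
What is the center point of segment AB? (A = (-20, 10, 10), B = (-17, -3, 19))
Midpoint = ((-20-17)/2, (10-3)/2, (10+19)/2) = (-18.5, 3.5, 14.5)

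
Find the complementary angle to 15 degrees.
Complementary angles sum to 90 degrees.
Other angle = 90 - 15
Other angle = 75 degrees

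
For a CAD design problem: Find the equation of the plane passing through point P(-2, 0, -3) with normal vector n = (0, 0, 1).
d = n·P = (0)(-2) + (0)(0) + (1)(-3) = -3
Plane: z = -3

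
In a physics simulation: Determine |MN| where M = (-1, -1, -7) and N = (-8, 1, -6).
d = √[(-7)² + (2)² + (1)²] = √54 = 7.348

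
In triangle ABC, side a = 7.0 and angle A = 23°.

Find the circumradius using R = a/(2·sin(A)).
R = a/(2·sin(A)) = 7.0/(2·sin(23°))
R = 7.0/(2·0.390731) = 7.0/0.781462 = 8.958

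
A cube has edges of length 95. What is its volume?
Volume = s³
Volume = 95³
Volume = 857375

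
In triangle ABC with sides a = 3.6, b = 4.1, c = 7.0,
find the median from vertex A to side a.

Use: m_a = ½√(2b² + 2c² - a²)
m_a = ½√(2·4.1² + 2·7.0² - 3.6²)
m_a = ½√(33.62 + 98 - 12.96) = ½√118.66 = 5.447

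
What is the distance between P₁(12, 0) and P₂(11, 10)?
Using the distance formula: d = sqrt((x₂-x₁)² + (y₂-y₁)²)
dx = 11 - 12 = -1
dy = 10 - 0 = 10
d = sqrt((-1)² + 10²) = sqrt(1 + 100) = sqrt(101) = 10.05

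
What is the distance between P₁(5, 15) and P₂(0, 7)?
Using the distance formula: d = sqrt((x₂-x₁)² + (y₂-y₁)²)
dx = 0 - 5 = -5
dy = 7 - 15 = -8
d = sqrt((-5)² + (-8)²) = sqrt(25 + 64) = sqrt(89) = 9.43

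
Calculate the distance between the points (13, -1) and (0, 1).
Using the distance formula: d = sqrt((x₂-x₁)² + (y₂-y₁)²)
dx = 0 - 13 = -13
dy = 1 - (-1) = 2
d = sqrt((-13)² + 2²) = sqrt(169 + 4) = sqrt(173) = 13.15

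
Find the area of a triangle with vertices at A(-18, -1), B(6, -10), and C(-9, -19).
Using the coordinate formula: Area = (1/2)|x₁(y₂-y₃) + x₂(y₃-y₁) + x₃(y₁-y₂)|
Area = (1/2)|(-18)((-10)-(-19)) + 6((-19)-(-1)) + (-9)((-1)-(-10))|
Area = (1/2)|(-18)*9 + 6*(-18) + (-9)*9|
Area = (1/2)|(-162) + (-108) + (-81)|
Area = (1/2)*351 = 175.50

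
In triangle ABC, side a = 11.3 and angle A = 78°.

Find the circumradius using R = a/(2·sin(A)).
R = a/(2·sin(A)) = 11.3/(2·sin(78°))
R = 11.3/(2·0.978148) = 11.3/1.956295 = 5.776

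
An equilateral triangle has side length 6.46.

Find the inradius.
For an equilateral triangle, r = s/(2√3) where s is the side.
r = 6.46/(2√3) = 6.46/3.464102 = 1.865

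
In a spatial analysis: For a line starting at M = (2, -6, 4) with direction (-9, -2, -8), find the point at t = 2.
P(2) = (2 + (-9)(2), -6 + (-2)(2), 4 + (-8)(2)) = (-16, -10, -12)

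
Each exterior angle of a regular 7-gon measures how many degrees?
Exterior angle of a regular n-gon = 360/n
Exterior angle = 360/7
Exterior angle = 51.43 degrees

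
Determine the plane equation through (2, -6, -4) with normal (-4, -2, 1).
d = n·P = (-4)(2) + (-2)(-6) + (1)(-4) = 0
Plane: -4x - 2y + z = 0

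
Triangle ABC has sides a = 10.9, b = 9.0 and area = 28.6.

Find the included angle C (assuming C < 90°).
Area = ½ab·sin(C)  →  sin(C) = 2·Area/(ab)
sin(C) = 2·28.6/(10.9·9.0) = 0.583078
C = arcsin(0.583078) = 35.67°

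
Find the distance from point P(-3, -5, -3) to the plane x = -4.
d = |1(-3) + 0(-5) + 0(-3) - (-4)| / √(1² + 0² + 0²) = 1/√1 = 1.0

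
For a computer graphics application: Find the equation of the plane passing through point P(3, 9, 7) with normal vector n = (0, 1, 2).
d = n·P = (0)(3) + (1)(9) + (2)(7) = 23
Plane: y + 2z = 23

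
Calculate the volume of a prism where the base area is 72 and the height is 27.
Volume = base area * height
Volume = 72 * 27
Volume = 1944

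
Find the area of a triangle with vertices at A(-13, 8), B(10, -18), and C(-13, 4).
Using the coordinate formula: Area = (1/2)|x₁(y₂-y₃) + x₂(y₃-y₁) + x₃(y₁-y₂)|
Area = (1/2)|(-13)((-18)-4) + 10(4-8) + (-13)(8-(-18))|
Area = (1/2)|(-13)*(-22) + 10*(-4) + (-13)*26|
Area = (1/2)|286 + (-40) + (-338)|
Area = (1/2)*92 = 46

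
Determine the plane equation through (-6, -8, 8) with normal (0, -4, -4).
d = n·P = (0)(-6) + (-4)(-8) + (-4)(8) = 0
Plane: -4y - 4z = 0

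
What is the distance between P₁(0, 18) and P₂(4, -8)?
Using the distance formula: d = sqrt((x₂-x₁)² + (y₂-y₁)²)
dx = 4 - 0 = 4
dy = (-8) - 18 = -26
d = sqrt(4² + (-26)²) = sqrt(16 + 676) = sqrt(692) = 26.31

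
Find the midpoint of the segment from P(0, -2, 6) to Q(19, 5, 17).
Midpoint = ((0+19)/2, (-2+5)/2, (6+17)/2) = (9.5, 1.5, 11.5)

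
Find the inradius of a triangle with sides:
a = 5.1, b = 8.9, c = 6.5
s = (a+b+c)/2 = (5.1+8.9+6.5)/2 = 10.25
Area = √(s(s-a)(s-b)(s-c)) = √(10.25·5.15·1.35·3.75) = 16.3474
r = Area/s = 16.3474/10.25 = 1.595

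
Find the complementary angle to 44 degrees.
Complementary angles sum to 90 degrees.
Other angle = 90 - 44
Other angle = 46 degrees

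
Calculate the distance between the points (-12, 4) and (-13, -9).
Using the distance formula: d = sqrt((x₂-x₁)² + (y₂-y₁)²)
dx = (-13) - (-12) = -1
dy = (-9) - 4 = -13
d = sqrt((-1)² + (-13)²) = sqrt(1 + 169) = sqrt(170) = 13.04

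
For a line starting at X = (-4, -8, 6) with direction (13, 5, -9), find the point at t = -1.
P(-1) = (-4 + 13(-1), -8 + 5(-1), 6 + (-9)(-1)) = (-17, -13, 15)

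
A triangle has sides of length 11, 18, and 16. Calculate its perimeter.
Perimeter = sum of all sides
Perimeter = 11 + 18 + 16
Perimeter = 45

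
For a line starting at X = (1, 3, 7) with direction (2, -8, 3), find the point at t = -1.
P(-1) = (1 + 2(-1), 3 + (-8)(-1), 7 + 3(-1)) = (-1, 11, 4)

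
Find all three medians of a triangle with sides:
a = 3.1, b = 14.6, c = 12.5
Using m_x = ½√(2y² + 2z² - x²):
m_a = ½√(2·14.6² + 2·12.5² - 3.1²) = ½√729.21 = 13.5
m_b = ½√(2·3.1² + 2·12.5² - 14.6²) = ½√118.56 = 5.444
m_c = ½√(2·3.1² + 2·14.6² - 12.5²) = ½√289.29 = 8.504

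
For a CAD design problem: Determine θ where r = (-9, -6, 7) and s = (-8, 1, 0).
r·s = 66, |r|² = 166, |s|² = 65
cos θ = 66/√10790 ≈ 0.6354
θ ≈ 50.55°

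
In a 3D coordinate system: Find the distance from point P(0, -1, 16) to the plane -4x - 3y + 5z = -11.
d = |(-4)(0) + (-3)(-1) + 5(16) - (-11)| / √((-4)² + (-3)² + 5²) = 94/√50 = 13.29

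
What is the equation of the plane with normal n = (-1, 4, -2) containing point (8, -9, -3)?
d = n·P = (-1)(8) + (4)(-9) + (-2)(-3) = -38
Plane: -x + 4y - 2z = -38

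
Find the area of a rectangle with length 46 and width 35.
Area = length * width
Area = 46 * 35
Area = 1610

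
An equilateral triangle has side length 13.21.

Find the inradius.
For an equilateral triangle, r = s/(2√3) where s is the side.
r = 13.21/(2√3) = 13.21/3.464102 = 3.813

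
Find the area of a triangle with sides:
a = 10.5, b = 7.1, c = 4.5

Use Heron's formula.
s = (a+b+c)/2 = (10.5+7.1+4.5)/2 = 11.05
A = √(s(s-a)(s-b)(s-c)) = √(11.05·0.55·3.95·6.55)
A = √157.24 = 12.54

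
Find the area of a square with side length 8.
Area = s²
Area = 8²
Area = 64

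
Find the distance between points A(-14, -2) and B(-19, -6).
Using the distance formula: d = sqrt((x₂-x₁)² + (y₂-y₁)²)
dx = (-19) - (-14) = -5
dy = (-6) - (-2) = -4
d = sqrt((-5)² + (-4)²) = sqrt(25 + 16) = sqrt(41) = 6.40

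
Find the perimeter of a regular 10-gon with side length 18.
Perimeter = number of sides * side length
Perimeter = 10 * 18
Perimeter = 180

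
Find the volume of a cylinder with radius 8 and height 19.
Volume = pi * r² * h
Volume = pi * 8² * 19
Volume = pi * 64 * 19
Volume = pi * 1216
Volume = 3820.18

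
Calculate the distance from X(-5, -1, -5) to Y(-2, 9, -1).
d = √[(3)² + (10)² + (4)²] = √125 = 11.18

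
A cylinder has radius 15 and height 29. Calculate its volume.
Volume = pi * r² * h
Volume = pi * 15² * 29
Volume = pi * 225 * 29
Volume = pi * 6525
Volume = 20498.89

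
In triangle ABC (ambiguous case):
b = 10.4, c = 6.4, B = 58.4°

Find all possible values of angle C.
sin(C)/c = sin(B)/b  →  sin(C) = c·sin(B)/b = 6.4·sin(58.4°)/10.4 = 0.524140
C₁ = arcsin(0.524140) = 31.61°,  C₂ = 180° - C₁ = 148.39°
Check C₂: A = 180° - 58.4° - 148.39° = -26.79° ≤ 0, rejected
C = 31.61° (one solution)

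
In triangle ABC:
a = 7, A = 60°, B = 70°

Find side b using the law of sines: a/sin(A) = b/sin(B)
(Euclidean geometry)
b = a·sin(B)/sin(A) = 7·sin(70°)/sin(60°)
b = 7·0.939693/0.866025 = 7.595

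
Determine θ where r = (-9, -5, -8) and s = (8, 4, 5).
r·s = -132, |r|² = 170, |s|² = 105
cos θ = -132/√17850 ≈ -0.988
θ ≈ 171.1°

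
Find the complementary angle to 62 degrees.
Complementary angles sum to 90 degrees.
Other angle = 90 - 62
Other angle = 28 degrees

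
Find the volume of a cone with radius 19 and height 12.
Volume = (1/3) * pi * r² * h
Volume = (1/3) * pi * 19² * 12
Volume = (1/3) * pi * 361 * 12
Volume = (1/3) * pi * 4332
Volume = 4536.46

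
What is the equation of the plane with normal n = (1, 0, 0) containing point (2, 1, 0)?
d = n·P = (1)(2) + (0)(1) + (0)(0) = 2
Plane: x = 2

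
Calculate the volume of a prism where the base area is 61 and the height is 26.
Volume = base area * height
Volume = 61 * 26
Volume = 1586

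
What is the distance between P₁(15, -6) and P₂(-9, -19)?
Using the distance formula: d = sqrt((x₂-x₁)² + (y₂-y₁)²)
dx = (-9) - 15 = -24
dy = (-19) - (-6) = -13
d = sqrt((-24)² + (-13)²) = sqrt(576 + 169) = sqrt(745) = 27.29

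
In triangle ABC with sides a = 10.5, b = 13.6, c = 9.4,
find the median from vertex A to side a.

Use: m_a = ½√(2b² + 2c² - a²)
m_a = ½√(2·13.6² + 2·9.4² - 10.5²)
m_a = ½√(369.92 + 176.72 - 110.25) = ½√436.39 = 10.44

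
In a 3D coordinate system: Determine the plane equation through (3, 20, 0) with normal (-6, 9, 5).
d = n·P = (-6)(3) + (9)(20) + (5)(0) = 162
Plane: -6x + 9y + 5z = 162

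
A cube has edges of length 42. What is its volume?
Volume = s³
Volume = 42³
Volume = 74088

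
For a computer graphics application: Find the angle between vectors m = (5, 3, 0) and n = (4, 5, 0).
m·n = 35, |m|² = 34, |n|² = 41
cos θ = 35/√1394 ≈ 0.9374
θ ≈ 20.38°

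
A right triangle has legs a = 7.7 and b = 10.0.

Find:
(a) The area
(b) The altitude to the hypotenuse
(a) Area = ½ab = ½·7.7·10.0 = 38.5
(b) Hypotenuse c = √(7.7² + 10.0²) = √159.29 = 12.621
    Area = ½·c·h_c  →  h_c = 2·Area/c = 2·38.5/12.621 = 6.101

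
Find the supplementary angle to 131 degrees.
Supplementary angles sum to 180 degrees.
Other angle = 180 - 131
Other angle = 49 degrees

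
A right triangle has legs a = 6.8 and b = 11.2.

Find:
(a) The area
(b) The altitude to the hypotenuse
(a) Area = ½ab = ½·6.8·11.2 = 38.08
(b) Hypotenuse c = √(6.8² + 11.2²) = √171.68 = 13.1027
    Area = ½·c·h_c  →  h_c = 2·Area/c = 2·38.08/13.1027 = 5.813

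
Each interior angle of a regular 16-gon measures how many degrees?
Interior angle of a regular n-gon = (n-2)*180/n
Interior angle = (16-2)*180/16
Interior angle = 14*180/16
Interior angle = 2520/16
Interior angle = 157.50 degrees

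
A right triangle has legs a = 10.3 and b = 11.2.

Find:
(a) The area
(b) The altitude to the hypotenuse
(a) Area = ½ab = ½·10.3·11.2 = 57.68
(b) Hypotenuse c = √(10.3² + 11.2²) = √231.53 = 15.2161
    Area = ½·c·h_c  →  h_c = 2·Area/c = 2·57.68/15.2161 = 7.581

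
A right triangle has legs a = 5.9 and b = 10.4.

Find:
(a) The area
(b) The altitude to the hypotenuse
(a) Area = ½ab = ½·5.9·10.4 = 30.68
(b) Hypotenuse c = √(5.9² + 10.4²) = √142.97 = 11.957
    Area = ½·c·h_c  →  h_c = 2·Area/c = 2·30.68/11.957 = 5.132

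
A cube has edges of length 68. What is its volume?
Volume = s³
Volume = 68³
Volume = 314432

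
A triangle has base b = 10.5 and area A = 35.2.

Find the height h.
A = ½bh  →  h = 2A/b
h = 2·35.2/10.5 = 6.705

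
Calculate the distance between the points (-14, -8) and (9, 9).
Using the distance formula: d = sqrt((x₂-x₁)² + (y₂-y₁)²)
dx = 9 - (-14) = 23
dy = 9 - (-8) = 17
d = sqrt(23² + 17²) = sqrt(529 + 289) = sqrt(818) = 28.60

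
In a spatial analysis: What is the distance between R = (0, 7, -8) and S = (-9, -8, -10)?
d = √[(-9)² + (-15)² + (-2)²] = √310 = 17.61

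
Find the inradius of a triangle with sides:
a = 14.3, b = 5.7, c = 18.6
s = (a+b+c)/2 = (14.3+5.7+18.6)/2 = 19.3
Area = √(s(s-a)(s-b)(s-c)) = √(19.3·5·13.6·0.7) = 30.3097
r = Area/s = 30.3097/19.3 = 1.57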